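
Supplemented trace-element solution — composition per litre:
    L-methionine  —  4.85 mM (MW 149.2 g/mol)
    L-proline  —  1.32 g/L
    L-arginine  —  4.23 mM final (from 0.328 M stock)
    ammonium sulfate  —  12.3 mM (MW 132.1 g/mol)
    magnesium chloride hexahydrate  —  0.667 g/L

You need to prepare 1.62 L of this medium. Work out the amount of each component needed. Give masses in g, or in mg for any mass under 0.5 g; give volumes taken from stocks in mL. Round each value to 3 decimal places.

L-methionine 1.172 g; L-proline 2.138 g; L-arginine 20.892 mL; ammonium sulfate 2.632 g; magnesium chloride hexahydrate 1.081 g

Scale factor relative to 1 L: 1.62.
L-methionine: 4.85 mmol/L × 149.2 g/mol × 1.62 L ÷ 1000 = 1.172 g
L-proline: 1.32 g/L × 1.62 L = 2.138 g
L-arginine: C1V1 = C2V2 → 4.23 mM × 1620 mL ÷ 328 mM = 20.892 mL
ammonium sulfate: 12.3 mmol/L × 132.1 g/mol × 1.62 L ÷ 1000 = 2.632 g
magnesium chloride hexahydrate: 0.667 g/L × 1.62 L = 1.081 g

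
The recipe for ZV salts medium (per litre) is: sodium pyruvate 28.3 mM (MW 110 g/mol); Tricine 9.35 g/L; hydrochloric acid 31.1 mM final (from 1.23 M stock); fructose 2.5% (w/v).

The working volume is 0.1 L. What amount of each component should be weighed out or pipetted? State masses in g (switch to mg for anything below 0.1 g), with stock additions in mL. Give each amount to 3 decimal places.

Scale factor relative to 1 L: 0.1.
sodium pyruvate: 28.3 mmol/L × 110 g/mol × 0.1 L ÷ 1000 = 0.311 g
Tricine: 9.35 g/L × 0.1 L = 0.935 g
hydrochloric acid: dilute stock: 31.1 mM × 100 mL ÷ 1230 mM = 2.528 mL
fructose: 2.5% w/v = 25 g/L → 25 × 0.1 L = 2.500 g

sodium pyruvate 0.311 g; Tricine 0.935 g; hydrochloric acid 2.528 mL; fructose 2.500 g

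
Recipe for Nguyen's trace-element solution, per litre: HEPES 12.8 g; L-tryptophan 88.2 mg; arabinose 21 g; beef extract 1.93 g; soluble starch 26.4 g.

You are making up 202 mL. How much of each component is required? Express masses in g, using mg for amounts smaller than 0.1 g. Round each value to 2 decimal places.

HEPES 2.59 g; L-tryptophan 17.82 mg; arabinose 4.24 g; beef extract 0.39 g; soluble starch 5.33 g

Ratio of target to recipe volume: 202 / 1000 = 0.202.
HEPES: 12.8 g × (202 mL / 1000 mL) = 2.59 g
L-tryptophan: 88.2 mg × (202 mL / 1000 mL) = 17.82 mg
arabinose: 21 g × (202 mL / 1000 mL) = 4.24 g
beef extract: 1.93 g × (202 mL / 1000 mL) = 0.39 g
soluble starch: 26.4 g × (202 mL / 1000 mL) = 5.33 g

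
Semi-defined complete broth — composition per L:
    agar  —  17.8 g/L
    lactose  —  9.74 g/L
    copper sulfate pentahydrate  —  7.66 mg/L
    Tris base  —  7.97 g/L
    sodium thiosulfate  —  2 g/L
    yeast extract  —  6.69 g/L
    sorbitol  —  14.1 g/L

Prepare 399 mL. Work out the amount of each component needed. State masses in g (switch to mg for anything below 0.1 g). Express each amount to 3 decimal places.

agar 7.102 g; lactose 3.886 g; copper sulfate pentahydrate 3.056 mg; Tris base 3.180 g; sodium thiosulfate 0.798 g; yeast extract 2.669 g; sorbitol 5.626 g

Scale factor relative to 1 L: 0.399.
agar: 17.8 g/L × 0.399 L = 7.102 g
lactose: 9.74 g/L × 0.399 L = 3.886 g
copper sulfate pentahydrate: 7.66 mg/L × 0.399 L = 3.056 mg
Tris base: 7.97 g/L × 0.399 L = 3.180 g
sodium thiosulfate: 2 g/L × 0.399 L = 0.798 g
yeast extract: 6.69 g/L × 0.399 L = 2.669 g
sorbitol: 14.1 g/L × 0.399 L = 5.626 g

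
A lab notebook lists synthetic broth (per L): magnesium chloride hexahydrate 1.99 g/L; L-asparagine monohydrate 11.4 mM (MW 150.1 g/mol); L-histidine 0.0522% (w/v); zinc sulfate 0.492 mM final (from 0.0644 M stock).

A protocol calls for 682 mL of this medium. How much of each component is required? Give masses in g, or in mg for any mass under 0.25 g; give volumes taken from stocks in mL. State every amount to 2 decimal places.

magnesium chloride hexahydrate 1.36 g; L-asparagine monohydrate 1.17 g; L-histidine 0.36 g; zinc sulfate 5.21 mL

Working volume: 682 mL = 0.682 L.
magnesium chloride hexahydrate: 1.99 g/L × 0.682 L = 1.36 g
L-asparagine monohydrate: 11.4 mmol/L × 150.1 g/mol × 0.682 L ÷ 1000 = 1.17 g
L-histidine: 0.0522% w/v = 0.522 g/L → 0.522 × 0.682 L = 0.36 g
zinc sulfate: dilute stock: 0.492 mM × 682 mL ÷ 64.4 mM = 5.21 mL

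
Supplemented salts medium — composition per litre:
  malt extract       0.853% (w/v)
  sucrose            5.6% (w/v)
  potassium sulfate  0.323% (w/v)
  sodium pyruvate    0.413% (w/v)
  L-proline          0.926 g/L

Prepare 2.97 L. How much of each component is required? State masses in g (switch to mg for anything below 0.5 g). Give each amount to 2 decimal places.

Working volume: 2.97 L.
malt extract: 0.853 g per 100 mL × 2970 mL ÷ 100 = 25.33 g
sucrose: 5.6 g per 100 mL × 2970 mL ÷ 100 = 166.32 g
potassium sulfate: 0.323% w/v = 3.23 g/L → 3.23 × 2.97 L = 9.59 g
sodium pyruvate: 0.413% w/v = 4.13 g/L → 4.13 × 2.97 L = 12.27 g
L-proline: 0.926 g/L × 2.97 L = 2.75 g

malt extract 25.33 g; sucrose 166.32 g; potassium sulfate 9.59 g; sodium pyruvate 12.27 g; L-proline 2.75 g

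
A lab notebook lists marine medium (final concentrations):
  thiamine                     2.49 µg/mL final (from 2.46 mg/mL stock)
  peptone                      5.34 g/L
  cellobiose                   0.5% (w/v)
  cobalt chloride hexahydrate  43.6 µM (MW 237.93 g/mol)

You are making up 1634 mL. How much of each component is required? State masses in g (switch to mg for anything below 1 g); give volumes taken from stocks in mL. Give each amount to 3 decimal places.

thiamine 1.654 mL; peptone 8.726 g; cellobiose 8.170 g; cobalt chloride hexahydrate 16.951 mg

Target volume = 1634 mL = 1.634 L.
thiamine: C1V1 = C2V2 → 2.49 µg/mL × 1634 mL ÷ 2460 µg/mL = 1.654 mL
peptone: 5.34 g/L × 1.634 L = 8.726 g
cellobiose: 0.5 g per 100 mL × 1634 mL ÷ 100 = 8.170 g
cobalt chloride hexahydrate: 43.6 µmol/L × 237.93 g/mol × 1.634 L ÷ 1000 = 16.951 mg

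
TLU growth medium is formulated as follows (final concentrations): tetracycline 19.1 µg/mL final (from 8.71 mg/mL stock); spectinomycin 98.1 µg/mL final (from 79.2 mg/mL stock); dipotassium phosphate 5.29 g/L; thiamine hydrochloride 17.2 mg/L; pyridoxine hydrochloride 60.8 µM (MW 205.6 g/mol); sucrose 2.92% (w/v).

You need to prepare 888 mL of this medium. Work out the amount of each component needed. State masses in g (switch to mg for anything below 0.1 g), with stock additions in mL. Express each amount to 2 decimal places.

tetracycline 1.95 mL; spectinomycin 1.10 mL; dipotassium phosphate 4.70 g; thiamine hydrochloride 15.27 mg; pyridoxine hydrochloride 11.10 mg; sucrose 25.93 g

Scale factor relative to 1 L: 0.888.
tetracycline: V = C2·V2/C1 = 19.1 µg/mL × 888 mL ÷ 8710 µg/mL = 1.95 mL
spectinomycin: V = C2·V2/C1 = 98.1 µg/mL × 888 mL ÷ 79200 µg/mL = 1.10 mL
dipotassium phosphate: 5.29 g/L × 0.888 L = 4.70 g
thiamine hydrochloride: 17.2 mg/L × 0.888 L = 15.27 mg
pyridoxine hydrochloride: 60.8 µmol/L × 205.6 g/mol × 0.888 L ÷ 1000 = 11.10 mg
sucrose: 2.92% w/v = 29.2 g/L → 29.2 × 0.888 L = 25.93 g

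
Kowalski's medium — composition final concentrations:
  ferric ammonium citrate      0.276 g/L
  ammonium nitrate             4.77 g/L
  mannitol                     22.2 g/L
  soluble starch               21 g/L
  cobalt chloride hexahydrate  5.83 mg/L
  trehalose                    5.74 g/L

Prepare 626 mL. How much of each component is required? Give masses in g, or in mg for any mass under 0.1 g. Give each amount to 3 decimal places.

Working volume: 626 mL = 0.626 L.
ferric ammonium citrate: 0.276 g/L × 0.626 L = 0.173 g
ammonium nitrate: 4.77 g/L × 0.626 L = 2.986 g
mannitol: 22.2 g/L × 0.626 L = 13.897 g
soluble starch: 21 g/L × 0.626 L = 13.146 g
cobalt chloride hexahydrate: 5.83 mg/L × 0.626 L = 3.650 mg
trehalose: 5.74 g/L × 0.626 L = 3.593 g

ferric ammonium citrate 0.173 g; ammonium nitrate 2.986 g; mannitol 13.897 g; soluble starch 13.146 g; cobalt chloride hexahydrate 3.650 mg; trehalose 3.593 g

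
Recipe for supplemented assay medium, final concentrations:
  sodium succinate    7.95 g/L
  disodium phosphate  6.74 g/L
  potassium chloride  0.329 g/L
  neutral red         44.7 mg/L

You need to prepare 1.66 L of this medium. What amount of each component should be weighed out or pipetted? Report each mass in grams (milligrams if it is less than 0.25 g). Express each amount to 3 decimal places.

sodium succinate 13.197 g; disodium phosphate 11.188 g; potassium chloride 0.546 g; neutral red 74.202 mg

Scale factor relative to 1 L: 1.66.
sodium succinate: 7.95 g/L × 1.66 L = 13.197 g
disodium phosphate: 6.74 g/L × 1.66 L = 11.188 g
potassium chloride: 0.329 g/L × 1.66 L = 0.546 g
neutral red: 44.7 mg/L × 1.66 L = 74.202 mg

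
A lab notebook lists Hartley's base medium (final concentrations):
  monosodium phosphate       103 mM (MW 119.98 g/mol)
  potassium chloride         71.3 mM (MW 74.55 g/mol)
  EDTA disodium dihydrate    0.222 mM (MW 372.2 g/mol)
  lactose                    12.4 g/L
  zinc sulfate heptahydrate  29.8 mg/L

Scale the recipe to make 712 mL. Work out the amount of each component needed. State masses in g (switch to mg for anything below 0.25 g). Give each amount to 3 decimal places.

Working volume: 712 mL = 0.712 L.
monosodium phosphate: 103 mmol/L × 119.98 g/mol × 0.712 L ÷ 1000 = 8.799 g
potassium chloride: 71.3 mmol/L × 74.55 g/mol × 0.712 L ÷ 1000 = 3.785 g
EDTA disodium dihydrate: 0.222 mmol/L × 372.2 mg/mmol × 0.712 L = 58.831 mg
lactose: 12.4 g/L × 0.712 L = 8.829 g
zinc sulfate heptahydrate: 29.8 mg/L × 0.712 L = 21.218 mg

monosodium phosphate 8.799 g; potassium chloride 3.785 g; EDTA disodium dihydrate 58.831 mg; lactose 8.829 g; zinc sulfate heptahydrate 21.218 mg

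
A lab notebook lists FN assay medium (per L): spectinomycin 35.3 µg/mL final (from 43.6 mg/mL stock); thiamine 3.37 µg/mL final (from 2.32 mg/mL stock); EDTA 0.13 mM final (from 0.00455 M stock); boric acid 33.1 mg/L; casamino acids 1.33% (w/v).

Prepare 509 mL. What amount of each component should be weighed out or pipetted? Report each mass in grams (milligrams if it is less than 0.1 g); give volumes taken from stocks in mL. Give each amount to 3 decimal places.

Working volume: 509 mL = 0.509 L.
spectinomycin: C1V1 = C2V2 → 35.3 µg/mL × 509 mL ÷ 43600 µg/mL = 0.412 mL
thiamine: C1V1 = C2V2 → 3.37 µg/mL × 509 mL ÷ 2320 µg/mL = 0.739 mL
EDTA: C1V1 = C2V2 → 0.13 mM × 509 mL ÷ 4.55 mM = 14.543 mL
boric acid: 33.1 mg/L × 0.509 L = 16.848 mg
casamino acids: 1.33 g per 100 mL × 509 mL ÷ 100 = 6.770 g

spectinomycin 0.412 mL; thiamine 0.739 mL; EDTA 14.543 mL; boric acid 16.848 mg; casamino acids 6.770 g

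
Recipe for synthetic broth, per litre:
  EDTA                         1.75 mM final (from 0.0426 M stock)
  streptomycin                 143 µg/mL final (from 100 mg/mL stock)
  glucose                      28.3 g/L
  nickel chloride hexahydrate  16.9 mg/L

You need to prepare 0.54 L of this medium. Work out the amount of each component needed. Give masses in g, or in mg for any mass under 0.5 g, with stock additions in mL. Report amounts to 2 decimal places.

Working volume: 0.54 L.
EDTA: dilute stock: 1.75 mM × 540 mL ÷ 42.6 mM = 22.18 mL
streptomycin: V = C2·V2/C1 = 143 µg/mL × 540 mL ÷ 100000 µg/mL = 0.77 mL
glucose: 28.3 g/L × 0.54 L = 15.28 g
nickel chloride hexahydrate: 16.9 mg/L × 0.54 L = 9.13 mg

EDTA 22.18 mL; streptomycin 0.77 mL; glucose 15.28 g; nickel chloride hexahydrate 9.13 mg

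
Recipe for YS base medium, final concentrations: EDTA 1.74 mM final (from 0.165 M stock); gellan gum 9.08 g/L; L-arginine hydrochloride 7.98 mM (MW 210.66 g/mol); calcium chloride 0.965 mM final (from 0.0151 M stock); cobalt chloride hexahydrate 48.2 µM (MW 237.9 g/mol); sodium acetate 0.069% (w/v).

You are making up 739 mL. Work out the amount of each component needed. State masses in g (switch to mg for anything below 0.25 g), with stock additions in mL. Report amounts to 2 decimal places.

EDTA 7.79 mL; gellan gum 6.71 g; L-arginine hydrochloride 1.24 g; calcium chloride 47.23 mL; cobalt chloride hexahydrate 8.47 mg; sodium acetate 0.51 g

Working volume: 739 mL = 0.739 L.
EDTA: C1V1 = C2V2 → 1.74 mM × 739 mL ÷ 165 mM = 7.79 mL
gellan gum: 9.08 g/L × 0.739 L = 6.71 g
L-arginine hydrochloride: 7.98 mmol/L × 210.66 g/mol × 0.739 L ÷ 1000 = 1.24 g
calcium chloride: V = C2·V2/C1 = 0.965 mM × 739 mL ÷ 15.1 mM = 47.23 mL
cobalt chloride hexahydrate: 48.2 µmol/L × 237.9 g/mol × 0.739 L ÷ 1000 = 8.47 mg
sodium acetate: 0.069% w/v = 0.69 g/L → 0.69 × 0.739 L = 0.51 g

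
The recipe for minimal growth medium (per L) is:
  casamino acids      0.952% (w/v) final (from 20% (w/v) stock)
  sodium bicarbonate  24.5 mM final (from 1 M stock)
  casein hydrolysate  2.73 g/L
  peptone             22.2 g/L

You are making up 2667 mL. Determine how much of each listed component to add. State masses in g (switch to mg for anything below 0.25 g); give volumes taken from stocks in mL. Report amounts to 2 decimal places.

Working volume: 2667 mL = 2.667 L.
casamino acids: V = C2·V2/C1 = 0.952% ÷ 20% × 2667 mL = 126.95 mL
sodium bicarbonate: C1V1 = C2V2 → 24.5 mM × 2667 mL ÷ 1000 mM = 65.34 mL
casein hydrolysate: 2.73 g/L × 2.667 L = 7.28 g
peptone: 22.2 g/L × 2.667 L = 59.21 g

casamino acids 126.95 mL; sodium bicarbonate 65.34 mL; casein hydrolysate 7.28 g; peptone 59.21 g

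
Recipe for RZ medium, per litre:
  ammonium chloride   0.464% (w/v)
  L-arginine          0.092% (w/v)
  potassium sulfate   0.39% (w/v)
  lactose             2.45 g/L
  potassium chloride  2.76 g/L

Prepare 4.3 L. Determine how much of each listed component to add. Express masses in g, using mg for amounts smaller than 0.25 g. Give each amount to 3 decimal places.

Working volume: 4.3 L.
ammonium chloride: 0.464% w/v = 4.64 g/L → 4.64 × 4.3 L = 19.952 g
L-arginine: 0.092% w/v = 0.92 g/L → 0.92 × 4.3 L = 3.956 g
potassium sulfate: 0.39% w/v = 3.9 g/L → 3.9 × 4.3 L = 16.770 g
lactose: 2.45 g/L × 4.3 L = 10.535 g
potassium chloride: 2.76 g/L × 4.3 L = 11.868 g

ammonium chloride 19.952 g; L-arginine 3.956 g; potassium sulfate 16.770 g; lactose 10.535 g; potassium chloride 11.868 g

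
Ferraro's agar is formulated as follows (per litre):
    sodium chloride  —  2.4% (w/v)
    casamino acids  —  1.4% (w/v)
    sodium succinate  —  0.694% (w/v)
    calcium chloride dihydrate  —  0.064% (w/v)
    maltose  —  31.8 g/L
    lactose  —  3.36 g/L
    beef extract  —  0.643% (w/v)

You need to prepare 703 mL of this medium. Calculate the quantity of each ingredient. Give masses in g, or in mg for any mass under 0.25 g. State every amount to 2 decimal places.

sodium chloride 16.87 g; casamino acids 9.84 g; sodium succinate 4.88 g; calcium chloride dihydrate 0.45 g; maltose 22.36 g; lactose 2.36 g; beef extract 4.52 g

Working volume: 703 mL = 0.703 L.
sodium chloride: 2.4 g per 100 mL × 703 mL ÷ 100 = 16.87 g
casamino acids: 1.4% w/v = 14 g/L → 14 × 0.703 L = 9.84 g
sodium succinate: 0.694 g per 100 mL × 703 mL ÷ 100 = 4.88 g
calcium chloride dihydrate: 0.064 g per 100 mL × 703 mL ÷ 100 = 0.45 g
maltose: 31.8 g/L × 0.703 L = 22.36 g
lactose: 3.36 g/L × 0.703 L = 2.36 g
beef extract: 0.643% w/v = 6.43 g/L → 6.43 × 0.703 L = 4.52 g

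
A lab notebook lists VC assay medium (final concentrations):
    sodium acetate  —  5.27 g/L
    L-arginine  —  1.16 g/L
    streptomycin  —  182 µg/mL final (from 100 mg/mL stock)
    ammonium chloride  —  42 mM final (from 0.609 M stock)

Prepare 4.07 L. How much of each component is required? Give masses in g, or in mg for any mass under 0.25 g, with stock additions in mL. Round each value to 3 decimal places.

Working volume: 4.07 L.
sodium acetate: 5.27 g/L × 4.07 L = 21.449 g
L-arginine: 1.16 g/L × 4.07 L = 4.721 g
streptomycin: C1V1 = C2V2 → 182 µg/mL × 4070 mL ÷ 100000 µg/mL = 7.407 mL
ammonium chloride: V = C2·V2/C1 = 42 mM × 4070 mL ÷ 609 mM = 280.690 mL

sodium acetate 21.449 g; L-arginine 4.721 g; streptomycin 7.407 mL; ammonium chloride 280.690 mL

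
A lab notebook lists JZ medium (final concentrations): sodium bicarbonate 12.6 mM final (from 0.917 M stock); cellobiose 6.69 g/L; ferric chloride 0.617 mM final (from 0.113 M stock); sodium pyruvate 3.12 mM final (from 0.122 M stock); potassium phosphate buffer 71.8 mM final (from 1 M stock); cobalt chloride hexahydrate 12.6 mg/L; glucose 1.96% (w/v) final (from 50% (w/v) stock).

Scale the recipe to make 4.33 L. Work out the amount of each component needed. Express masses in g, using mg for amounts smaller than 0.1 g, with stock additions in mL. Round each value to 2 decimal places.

Working volume: 4.33 L.
sodium bicarbonate: V = C2·V2/C1 = 12.6 mM × 4330 mL ÷ 917 mM = 59.50 mL
cellobiose: 6.69 g/L × 4.33 L = 28.97 g
ferric chloride: dilute stock: 0.617 mM × 4330 mL ÷ 113 mM = 23.64 mL
sodium pyruvate: dilute stock: 3.12 mM × 4330 mL ÷ 122 mM = 110.73 mL
potassium phosphate buffer: dilute stock: 71.8 mM × 4330 mL ÷ 1000 mM = 310.89 mL
cobalt chloride hexahydrate: 12.6 mg/L × 4.33 L = 54.56 mg
glucose: V = C2·V2/C1 = 1.96% ÷ 50% × 4330 mL = 169.74 mL

sodium bicarbonate 59.50 mL; cellobiose 28.97 g; ferric chloride 23.64 mL; sodium pyruvate 110.73 mL; potassium phosphate buffer 310.89 mL; cobalt chloride hexahydrate 54.56 mg; glucose 169.74 mL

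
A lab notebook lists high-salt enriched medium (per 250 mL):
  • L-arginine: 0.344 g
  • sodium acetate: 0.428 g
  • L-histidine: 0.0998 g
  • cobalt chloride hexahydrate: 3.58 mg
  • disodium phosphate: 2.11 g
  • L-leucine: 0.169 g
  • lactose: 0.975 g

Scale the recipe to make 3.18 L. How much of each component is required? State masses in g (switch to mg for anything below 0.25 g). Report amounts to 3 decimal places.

Ratio of target to recipe volume: 3180 / 250 = 12.72.
L-arginine: 0.344 g × (3180 mL / 250 mL) = 4.376 g
sodium acetate: 0.428 g × (3180 mL / 250 mL) = 5.444 g
L-histidine: 0.0998 g × (3180 mL / 250 mL) = 1.269 g
cobalt chloride hexahydrate: 3.58 mg × (3180 mL / 250 mL) = 45.538 mg
disodium phosphate: 2.11 g × (3180 mL / 250 mL) = 26.839 g
L-leucine: 0.169 g × (3180 mL / 250 mL) = 2.150 g
lactose: 0.975 g × (3180 mL / 250 mL) = 12.402 g

L-arginine 4.376 g; sodium acetate 5.444 g; L-histidine 1.269 g; cobalt chloride hexahydrate 45.538 mg; disodium phosphate 26.839 g; L-leucine 2.150 g; lactose 12.402 g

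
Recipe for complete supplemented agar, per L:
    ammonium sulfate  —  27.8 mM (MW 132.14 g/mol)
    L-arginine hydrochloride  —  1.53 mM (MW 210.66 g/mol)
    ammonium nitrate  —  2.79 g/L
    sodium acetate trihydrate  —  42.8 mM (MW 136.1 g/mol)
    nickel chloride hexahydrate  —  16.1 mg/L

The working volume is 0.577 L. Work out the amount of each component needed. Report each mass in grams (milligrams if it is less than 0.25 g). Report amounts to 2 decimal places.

ammonium sulfate 2.12 g; L-arginine hydrochloride 185.97 mg; ammonium nitrate 1.61 g; sodium acetate trihydrate 3.36 g; nickel chloride hexahydrate 9.29 mg

Scale factor relative to 1 L: 0.577.
ammonium sulfate: 27.8 mmol/L × 132.14 g/mol × 0.577 L ÷ 1000 = 2.12 g
L-arginine hydrochloride: 1.53 mmol/L × 210.66 mg/mmol × 0.577 L = 185.97 mg
ammonium nitrate: 2.79 g/L × 0.577 L = 1.61 g
sodium acetate trihydrate: 42.8 mmol/L × 136.1 g/mol × 0.577 L ÷ 1000 = 3.36 g
nickel chloride hexahydrate: 16.1 mg/L × 0.577 L = 9.29 mg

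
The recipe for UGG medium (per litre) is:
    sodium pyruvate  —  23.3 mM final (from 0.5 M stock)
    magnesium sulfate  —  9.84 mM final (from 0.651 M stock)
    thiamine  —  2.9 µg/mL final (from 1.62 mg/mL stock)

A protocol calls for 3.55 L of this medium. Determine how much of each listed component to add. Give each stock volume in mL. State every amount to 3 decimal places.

Scale factor relative to 1 L: 3.55.
sodium pyruvate: V = C2·V2/C1 = 23.3 mM × 3550 mL ÷ 500 mM = 165.430 mL
magnesium sulfate: C1V1 = C2V2 → 9.84 mM × 3550 mL ÷ 651 mM = 53.659 mL
thiamine: C1V1 = C2V2 → 2.9 µg/mL × 3550 mL ÷ 1620 µg/mL = 6.355 mL

sodium pyruvate 165.430 mL; magnesium sulfate 53.659 mL; thiamine 6.355 mL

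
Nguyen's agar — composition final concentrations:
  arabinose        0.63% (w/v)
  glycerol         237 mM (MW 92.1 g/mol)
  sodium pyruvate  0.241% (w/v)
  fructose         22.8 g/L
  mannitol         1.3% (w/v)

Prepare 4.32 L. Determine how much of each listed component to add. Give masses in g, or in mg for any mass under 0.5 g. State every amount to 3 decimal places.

arabinose 27.216 g; glycerol 94.296 g; sodium pyruvate 10.411 g; fructose 98.496 g; mannitol 56.160 g

Working volume: 4.32 L.
arabinose: 0.63% w/v = 6.3 g/L → 6.3 × 4.32 L = 27.216 g
glycerol: 237 mmol/L × 92.1 g/mol × 4.32 L ÷ 1000 = 94.296 g
sodium pyruvate: 0.241% w/v = 2.41 g/L → 2.41 × 4.32 L = 10.411 g
fructose: 22.8 g/L × 4.32 L = 98.496 g
mannitol: 1.3% w/v = 13 g/L → 13 × 4.32 L = 56.160 g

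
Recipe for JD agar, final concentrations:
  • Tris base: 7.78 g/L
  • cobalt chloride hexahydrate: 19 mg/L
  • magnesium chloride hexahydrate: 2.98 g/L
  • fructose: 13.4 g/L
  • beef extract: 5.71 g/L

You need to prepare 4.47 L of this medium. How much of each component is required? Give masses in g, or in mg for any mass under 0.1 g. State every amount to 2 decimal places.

Scale factor relative to 1 L: 4.47.
Tris base: 7.78 g/L × 4.47 L = 34.78 g
cobalt chloride hexahydrate: 19 mg/L × 4.47 L = 84.93 mg
magnesium chloride hexahydrate: 2.98 g/L × 4.47 L = 13.32 g
fructose: 13.4 g/L × 4.47 L = 59.90 g
beef extract: 5.71 g/L × 4.47 L = 25.52 g

Tris base 34.78 g; cobalt chloride hexahydrate 84.93 mg; magnesium chloride hexahydrate 13.32 g; fructose 59.90 g; beef extract 25.52 g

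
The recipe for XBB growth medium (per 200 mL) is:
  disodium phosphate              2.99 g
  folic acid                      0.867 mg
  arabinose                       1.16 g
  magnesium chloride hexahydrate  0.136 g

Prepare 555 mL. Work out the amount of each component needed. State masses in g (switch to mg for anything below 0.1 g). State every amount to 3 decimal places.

Ratio of target to recipe volume: 555 / 200 = 2.775.
disodium phosphate: 2.99 g × (555 mL / 200 mL) = 8.297 g
folic acid: 0.867 mg × (555 mL / 200 mL) = 2.406 mg
arabinose: 1.16 g × (555 mL / 200 mL) = 3.219 g
magnesium chloride hexahydrate: 0.136 g × (555 mL / 200 mL) = 0.377 g

disodium phosphate 8.297 g; folic acid 2.406 mg; arabinose 3.219 g; magnesium chloride hexahydrate 0.377 g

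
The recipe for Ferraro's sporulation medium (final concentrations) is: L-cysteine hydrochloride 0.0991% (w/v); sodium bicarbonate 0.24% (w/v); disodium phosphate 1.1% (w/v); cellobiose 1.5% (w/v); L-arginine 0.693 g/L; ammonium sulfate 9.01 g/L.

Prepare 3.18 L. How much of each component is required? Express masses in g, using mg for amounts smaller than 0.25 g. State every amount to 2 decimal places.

Working volume: 3.18 L.
L-cysteine hydrochloride: 0.0991 g per 100 mL × 3180 mL ÷ 100 = 3.15 g
sodium bicarbonate: 0.24 g per 100 mL × 3180 mL ÷ 100 = 7.63 g
disodium phosphate: 1.1 g per 100 mL × 3180 mL ÷ 100 = 34.98 g
cellobiose: 1.5% w/v = 15 g/L → 15 × 3.18 L = 47.70 g
L-arginine: 0.693 g/L × 3.18 L = 2.20 g
ammonium sulfate: 9.01 g/L × 3.18 L = 28.65 g

L-cysteine hydrochloride 3.15 g; sodium bicarbonate 7.63 g; disodium phosphate 34.98 g; cellobiose 47.70 g; L-arginine 2.20 g; ammonium sulfate 28.65 g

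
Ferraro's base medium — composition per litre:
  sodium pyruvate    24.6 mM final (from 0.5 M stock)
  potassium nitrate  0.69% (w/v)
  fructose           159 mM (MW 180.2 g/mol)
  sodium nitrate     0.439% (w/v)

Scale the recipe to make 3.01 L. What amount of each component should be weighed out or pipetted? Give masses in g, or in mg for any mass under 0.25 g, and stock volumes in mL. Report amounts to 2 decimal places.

Scale factor relative to 1 L: 3.01.
sodium pyruvate: C1V1 = C2V2 → 24.6 mM × 3010 mL ÷ 500 mM = 148.09 mL
potassium nitrate: 0.69 g per 100 mL × 3010 mL ÷ 100 = 20.77 g
fructose: 159 mmol/L × 180.2 g/mol × 3.01 L ÷ 1000 = 86.24 g
sodium nitrate: 0.439% w/v = 4.39 g/L → 4.39 × 3.01 L = 13.21 g

sodium pyruvate 148.09 mL; potassium nitrate 20.77 g; fructose 86.24 g; sodium nitrate 13.21 g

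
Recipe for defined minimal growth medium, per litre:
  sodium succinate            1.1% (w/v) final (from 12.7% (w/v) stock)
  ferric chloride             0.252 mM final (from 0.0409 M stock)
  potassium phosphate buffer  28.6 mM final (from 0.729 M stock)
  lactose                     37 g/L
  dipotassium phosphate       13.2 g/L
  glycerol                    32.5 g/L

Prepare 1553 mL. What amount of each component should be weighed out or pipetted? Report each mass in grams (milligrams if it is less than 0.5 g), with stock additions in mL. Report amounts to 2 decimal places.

sodium succinate 134.51 mL; ferric chloride 9.57 mL; potassium phosphate buffer 60.93 mL; lactose 57.46 g; dipotassium phosphate 20.50 g; glycerol 50.47 g

Working volume: 1553 mL = 1.553 L.
sodium succinate: C1V1 = C2V2 → 1.1% ÷ 12.7% × 1553 mL = 134.51 mL
ferric chloride: V = C2·V2/C1 = 0.252 mM × 1553 mL ÷ 40.9 mM = 9.57 mL
potassium phosphate buffer: C1V1 = C2V2 → 28.6 mM × 1553 mL ÷ 729 mM = 60.93 mL
lactose: 37 g/L × 1.553 L = 57.46 g
dipotassium phosphate: 13.2 g/L × 1.553 L = 20.50 g
glycerol: 32.5 g/L × 1.553 L = 50.47 g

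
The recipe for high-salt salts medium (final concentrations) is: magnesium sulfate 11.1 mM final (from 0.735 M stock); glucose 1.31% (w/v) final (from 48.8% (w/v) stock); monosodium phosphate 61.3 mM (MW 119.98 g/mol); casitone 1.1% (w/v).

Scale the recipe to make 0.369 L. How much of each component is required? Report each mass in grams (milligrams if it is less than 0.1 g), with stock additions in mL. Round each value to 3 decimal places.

magnesium sulfate 5.573 mL; glucose 9.906 mL; monosodium phosphate 2.714 g; casitone 4.059 g

Scale factor relative to 1 L: 0.369.
magnesium sulfate: V = C2·V2/C1 = 11.1 mM × 369 mL ÷ 735 mM = 5.573 mL
glucose: C1V1 = C2V2 → 1.31% ÷ 48.8% × 369 mL = 9.906 mL
monosodium phosphate: 61.3 mmol/L × 119.98 g/mol × 0.369 L ÷ 1000 = 2.714 g
casitone: 1.1% w/v = 11 g/L → 11 × 0.369 L = 4.059 g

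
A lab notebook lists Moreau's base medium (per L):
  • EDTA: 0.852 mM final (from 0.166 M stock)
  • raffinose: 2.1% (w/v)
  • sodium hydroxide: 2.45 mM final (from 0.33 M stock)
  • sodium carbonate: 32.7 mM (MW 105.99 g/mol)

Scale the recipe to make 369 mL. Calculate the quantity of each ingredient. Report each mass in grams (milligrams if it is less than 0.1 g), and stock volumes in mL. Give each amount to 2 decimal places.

Scale factor relative to 1 L: 0.369.
EDTA: V = C2·V2/C1 = 0.852 mM × 369 mL ÷ 166 mM = 1.89 mL
raffinose: 2.1 g per 100 mL × 369 mL ÷ 100 = 7.75 g
sodium hydroxide: dilute stock: 2.45 mM × 369 mL ÷ 330 mM = 2.74 mL
sodium carbonate: 32.7 mmol/L × 105.99 g/mol × 0.369 L ÷ 1000 = 1.28 g

EDTA 1.89 mL; raffinose 7.75 g; sodium hydroxide 2.74 mL; sodium carbonate 1.28 g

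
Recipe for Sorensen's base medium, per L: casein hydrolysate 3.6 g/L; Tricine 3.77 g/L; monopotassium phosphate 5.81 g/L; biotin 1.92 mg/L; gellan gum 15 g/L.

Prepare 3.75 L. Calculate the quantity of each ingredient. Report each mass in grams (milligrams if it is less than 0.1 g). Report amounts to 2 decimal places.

casein hydrolysate 13.50 g; Tricine 14.14 g; monopotassium phosphate 21.79 g; biotin 7.20 mg; gellan gum 56.25 g

Working volume: 3.75 L.
casein hydrolysate: 3.6 g/L × 3.75 L = 13.50 g
Tricine: 3.77 g/L × 3.75 L = 14.14 g
monopotassium phosphate: 5.81 g/L × 3.75 L = 21.79 g
biotin: 1.92 mg/L × 3.75 L = 7.20 mg
gellan gum: 15 g/L × 3.75 L = 56.25 g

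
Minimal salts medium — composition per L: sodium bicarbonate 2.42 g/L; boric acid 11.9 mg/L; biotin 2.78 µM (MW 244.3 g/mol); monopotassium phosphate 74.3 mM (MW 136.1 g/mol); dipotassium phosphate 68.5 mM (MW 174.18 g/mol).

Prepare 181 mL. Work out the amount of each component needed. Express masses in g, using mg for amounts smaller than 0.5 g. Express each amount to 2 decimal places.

Working volume: 181 mL = 0.181 L.
sodium bicarbonate: 2.42 g/L × 0.181 L = 0.43802 g = 438.02 mg
boric acid: 11.9 mg/L × 0.181 L = 2.15 mg
biotin: 2.78 µmol/L × 244.3 g/mol × 0.181 L ÷ 1000 = 0.12 mg
monopotassium phosphate: 74.3 mmol/L × 136.1 g/mol × 0.181 L ÷ 1000 = 1.83 g
dipotassium phosphate: 68.5 mmol/L × 174.18 g/mol × 0.181 L ÷ 1000 = 2.16 g

sodium bicarbonate 438.02 mg; boric acid 2.15 mg; biotin 0.12 mg; monopotassium phosphate 1.83 g; dipotassium phosphate 2.16 g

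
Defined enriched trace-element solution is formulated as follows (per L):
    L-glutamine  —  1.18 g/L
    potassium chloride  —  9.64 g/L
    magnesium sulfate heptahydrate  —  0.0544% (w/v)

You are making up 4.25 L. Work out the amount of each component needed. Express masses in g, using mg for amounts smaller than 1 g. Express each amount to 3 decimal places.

Scale factor relative to 1 L: 4.25.
L-glutamine: 1.18 g/L × 4.25 L = 5.015 g
potassium chloride: 9.64 g/L × 4.25 L = 40.970 g
magnesium sulfate heptahydrate: 0.0544% w/v = 0.544 g/L → 0.544 × 4.25 L = 2.312 g

L-glutamine 5.015 g; potassium chloride 40.970 g; magnesium sulfate heptahydrate 2.312 g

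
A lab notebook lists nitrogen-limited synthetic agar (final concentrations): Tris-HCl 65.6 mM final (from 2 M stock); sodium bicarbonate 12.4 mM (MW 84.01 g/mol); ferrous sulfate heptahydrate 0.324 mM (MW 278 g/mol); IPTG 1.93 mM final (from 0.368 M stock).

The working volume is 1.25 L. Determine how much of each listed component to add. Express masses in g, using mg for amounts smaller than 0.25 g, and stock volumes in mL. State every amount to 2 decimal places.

Tris-HCl 41.00 mL; sodium bicarbonate 1.30 g; ferrous sulfate heptahydrate 112.59 mg; IPTG 6.56 mL

Working volume: 1.25 L.
Tris-HCl: V = C2·V2/C1 = 65.6 mM × 1250 mL ÷ 2000 mM = 41.00 mL
sodium bicarbonate: 12.4 mmol/L × 84.01 g/mol × 1.25 L ÷ 1000 = 1.30 g
ferrous sulfate heptahydrate: 0.324 mmol/L × 278 mg/mmol × 1.25 L = 112.59 mg
IPTG: C1V1 = C2V2 → 1.93 mM × 1250 mL ÷ 368 mM = 6.56 mL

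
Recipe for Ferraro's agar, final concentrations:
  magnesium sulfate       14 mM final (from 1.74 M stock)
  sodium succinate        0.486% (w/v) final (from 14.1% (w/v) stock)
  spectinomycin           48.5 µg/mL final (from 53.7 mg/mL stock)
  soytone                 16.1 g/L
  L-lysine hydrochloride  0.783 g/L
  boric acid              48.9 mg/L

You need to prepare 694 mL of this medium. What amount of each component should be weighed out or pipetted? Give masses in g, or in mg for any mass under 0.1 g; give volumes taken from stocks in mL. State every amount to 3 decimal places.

Scale factor relative to 1 L: 0.694.
magnesium sulfate: V = C2·V2/C1 = 14 mM × 694 mL ÷ 1740 mM = 5.584 mL
sodium succinate: V = C2·V2/C1 = 0.486% ÷ 14.1% × 694 mL = 23.921 mL
spectinomycin: V = C2·V2/C1 = 48.5 µg/mL × 694 mL ÷ 53700 µg/mL = 0.627 mL
soytone: 16.1 g/L × 0.694 L = 11.173 g
L-lysine hydrochloride: 0.783 g/L × 0.694 L = 0.543 g
boric acid: 48.9 mg/L × 0.694 L = 33.937 mg

magnesium sulfate 5.584 mL; sodium succinate 23.921 mL; spectinomycin 0.627 mL; soytone 11.173 g; L-lysine hydrochloride 0.543 g; boric acid 33.937 mg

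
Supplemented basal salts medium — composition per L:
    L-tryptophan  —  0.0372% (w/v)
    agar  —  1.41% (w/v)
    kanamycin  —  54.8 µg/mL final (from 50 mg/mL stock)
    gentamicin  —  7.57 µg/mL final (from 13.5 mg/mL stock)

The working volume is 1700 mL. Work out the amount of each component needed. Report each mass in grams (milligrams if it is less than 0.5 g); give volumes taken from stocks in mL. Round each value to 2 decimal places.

L-tryptophan 0.63 g; agar 23.97 g; kanamycin 1.86 mL; gentamicin 0.95 mL

Target volume = 1700 mL = 1.7 L.
L-tryptophan: 0.0372 g per 100 mL × 1700 mL ÷ 100 = 0.63 g
agar: 1.41 g per 100 mL × 1700 mL ÷ 100 = 23.97 g
kanamycin: C1V1 = C2V2 → 54.8 µg/mL × 1700 mL ÷ 50000 µg/mL = 1.86 mL
gentamicin: C1V1 = C2V2 → 7.57 µg/mL × 1700 mL ÷ 13500 µg/mL = 0.95 mL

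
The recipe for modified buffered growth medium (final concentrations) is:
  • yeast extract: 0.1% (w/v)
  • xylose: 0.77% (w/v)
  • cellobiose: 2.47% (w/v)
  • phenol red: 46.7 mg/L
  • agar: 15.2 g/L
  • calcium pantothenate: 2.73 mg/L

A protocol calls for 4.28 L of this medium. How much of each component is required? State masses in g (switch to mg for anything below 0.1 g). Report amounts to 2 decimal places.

Scale factor relative to 1 L: 4.28.
yeast extract: 0.1% w/v = 1 g/L → 1 × 4.28 L = 4.28 g
xylose: 0.77 g per 100 mL × 4280 mL ÷ 100 = 32.96 g
cellobiose: 2.47 g per 100 mL × 4280 mL ÷ 100 = 105.72 g
phenol red: 46.7 mg/L × 4.28 L = 199.876 mg = 0.20 g
agar: 15.2 g/L × 4.28 L = 65.06 g
calcium pantothenate: 2.73 mg/L × 4.28 L = 11.68 mg

yeast extract 4.28 g; xylose 32.96 g; cellobiose 105.72 g; phenol red 0.20 g; agar 65.06 g; calcium pantothenate 11.68 mg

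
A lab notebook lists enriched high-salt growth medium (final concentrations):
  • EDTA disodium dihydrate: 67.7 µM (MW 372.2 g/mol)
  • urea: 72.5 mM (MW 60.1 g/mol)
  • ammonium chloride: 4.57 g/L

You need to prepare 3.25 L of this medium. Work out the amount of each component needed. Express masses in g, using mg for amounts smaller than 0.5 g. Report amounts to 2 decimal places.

EDTA disodium dihydrate 81.89 mg; urea 14.16 g; ammonium chloride 14.85 g

Scale factor relative to 1 L: 3.25.
EDTA disodium dihydrate: 67.7 µmol/L × 372.2 g/mol × 3.25 L ÷ 1000 = 81.89 mg
urea: 72.5 mmol/L × 60.1 g/mol × 3.25 L ÷ 1000 = 14.16 g
ammonium chloride: 4.57 g/L × 3.25 L = 14.85 g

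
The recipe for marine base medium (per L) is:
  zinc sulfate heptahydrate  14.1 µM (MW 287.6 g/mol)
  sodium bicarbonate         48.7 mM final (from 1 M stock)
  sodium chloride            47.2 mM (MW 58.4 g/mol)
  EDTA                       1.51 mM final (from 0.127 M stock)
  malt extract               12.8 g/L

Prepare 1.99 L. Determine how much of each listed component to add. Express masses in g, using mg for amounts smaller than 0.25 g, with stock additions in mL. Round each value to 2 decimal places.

zinc sulfate heptahydrate 8.07 mg; sodium bicarbonate 96.91 mL; sodium chloride 5.49 g; EDTA 23.66 mL; malt extract 25.47 g

Scale factor relative to 1 L: 1.99.
zinc sulfate heptahydrate: 14.1 µmol/L × 287.6 g/mol × 1.99 L ÷ 1000 = 8.07 mg
sodium bicarbonate: V = C2·V2/C1 = 48.7 mM × 1990 mL ÷ 1000 mM = 96.91 mL
sodium chloride: 47.2 mmol/L × 58.4 g/mol × 1.99 L ÷ 1000 = 5.49 g
EDTA: C1V1 = C2V2 → 1.51 mM × 1990 mL ÷ 127 mM = 23.66 mL
malt extract: 12.8 g/L × 1.99 L = 25.47 g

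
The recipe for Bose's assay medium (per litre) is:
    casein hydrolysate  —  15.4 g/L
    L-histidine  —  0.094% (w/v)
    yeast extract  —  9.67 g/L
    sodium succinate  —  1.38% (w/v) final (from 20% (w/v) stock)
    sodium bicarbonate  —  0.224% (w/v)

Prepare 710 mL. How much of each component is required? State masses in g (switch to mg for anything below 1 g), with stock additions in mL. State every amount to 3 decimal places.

casein hydrolysate 10.934 g; L-histidine 667.400 mg; yeast extract 6.866 g; sodium succinate 48.990 mL; sodium bicarbonate 1.590 g

Target volume = 710 mL = 0.71 L.
casein hydrolysate: 15.4 g/L × 0.71 L = 10.934 g
L-histidine: 0.094 g per 100 mL × 710 mL ÷ 100 = 0.6674 g = 667.400 mg
yeast extract: 9.67 g/L × 0.71 L = 6.866 g
sodium succinate: V = C2·V2/C1 = 1.38% ÷ 20% × 710 mL = 48.990 mL
sodium bicarbonate: 0.224% w/v = 2.24 g/L → 2.24 × 0.71 L = 1.590 g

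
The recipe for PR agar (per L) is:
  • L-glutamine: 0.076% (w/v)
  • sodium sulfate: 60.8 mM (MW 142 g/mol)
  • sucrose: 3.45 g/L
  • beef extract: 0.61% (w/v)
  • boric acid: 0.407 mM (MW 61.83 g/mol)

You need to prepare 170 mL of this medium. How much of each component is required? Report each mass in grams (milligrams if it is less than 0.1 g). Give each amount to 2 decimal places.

Target volume = 170 mL = 0.17 L.
L-glutamine: 0.076% w/v = 0.76 g/L → 0.76 × 0.17 L = 0.13 g
sodium sulfate: 60.8 mmol/L × 142 g/mol × 0.17 L ÷ 1000 = 1.47 g
sucrose: 3.45 g/L × 0.17 L = 0.59 g
beef extract: 0.61 g per 100 mL × 170 mL ÷ 100 = 1.04 g
boric acid: 0.407 mmol/L × 61.83 mg/mmol × 0.17 L = 4.28 mg

L-glutamine 0.13 g; sodium sulfate 1.47 g; sucrose 0.59 g; beef extract 1.04 g; boric acid 4.28 mg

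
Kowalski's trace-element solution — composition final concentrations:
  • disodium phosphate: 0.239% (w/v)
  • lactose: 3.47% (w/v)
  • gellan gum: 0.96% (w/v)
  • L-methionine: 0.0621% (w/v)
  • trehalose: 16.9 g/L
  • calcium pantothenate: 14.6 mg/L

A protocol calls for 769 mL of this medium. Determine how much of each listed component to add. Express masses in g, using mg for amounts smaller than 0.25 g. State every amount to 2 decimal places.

Scale factor relative to 1 L: 0.769.
disodium phosphate: 0.239 g per 100 mL × 769 mL ÷ 100 = 1.84 g
lactose: 3.47% w/v = 34.7 g/L → 34.7 × 0.769 L = 26.68 g
gellan gum: 0.96 g per 100 mL × 769 mL ÷ 100 = 7.38 g
L-methionine: 0.0621 g per 100 mL × 769 mL ÷ 100 = 0.48 g
trehalose: 16.9 g/L × 0.769 L = 13.00 g
calcium pantothenate: 14.6 mg/L × 0.769 L = 11.23 mg

disodium phosphate 1.84 g; lactose 26.68 g; gellan gum 7.38 g; L-methionine 0.48 g; trehalose 13.00 g; calcium pantothenate 11.23 mg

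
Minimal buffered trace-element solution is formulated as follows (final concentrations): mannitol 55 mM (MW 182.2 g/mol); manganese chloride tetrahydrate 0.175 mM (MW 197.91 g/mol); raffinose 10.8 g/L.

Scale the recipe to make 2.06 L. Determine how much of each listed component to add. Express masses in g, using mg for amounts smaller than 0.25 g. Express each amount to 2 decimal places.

Scale factor relative to 1 L: 2.06.
mannitol: 55 mmol/L × 182.2 g/mol × 2.06 L ÷ 1000 = 20.64 g
manganese chloride tetrahydrate: 0.175 mmol/L × 197.91 mg/mmol × 2.06 L = 71.35 mg
raffinose: 10.8 g/L × 2.06 L = 22.25 g

mannitol 20.64 g; manganese chloride tetrahydrate 71.35 mg; raffinose 22.25 g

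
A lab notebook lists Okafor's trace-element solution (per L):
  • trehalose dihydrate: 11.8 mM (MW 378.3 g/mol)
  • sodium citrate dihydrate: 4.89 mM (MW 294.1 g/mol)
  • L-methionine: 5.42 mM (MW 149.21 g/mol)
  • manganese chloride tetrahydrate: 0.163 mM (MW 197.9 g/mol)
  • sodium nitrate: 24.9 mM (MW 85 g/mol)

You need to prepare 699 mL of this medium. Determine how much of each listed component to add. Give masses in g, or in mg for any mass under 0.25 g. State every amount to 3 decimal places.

Scale factor relative to 1 L: 0.699.
trehalose dihydrate: 11.8 mmol/L × 378.3 g/mol × 0.699 L ÷ 1000 = 3.120 g
sodium citrate dihydrate: 4.89 mmol/L × 294.1 g/mol × 0.699 L ÷ 1000 = 1.005 g
L-methionine: 5.42 mmol/L × 149.21 g/mol × 0.699 L ÷ 1000 = 0.565 g
manganese chloride tetrahydrate: 0.163 mmol/L × 197.9 mg/mmol × 0.699 L = 22.548 mg
sodium nitrate: 24.9 mmol/L × 85 g/mol × 0.699 L ÷ 1000 = 1.479 g

trehalose dihydrate 3.120 g; sodium citrate dihydrate 1.005 g; L-methionine 0.565 g; manganese chloride tetrahydrate 22.548 mg; sodium nitrate 1.479 g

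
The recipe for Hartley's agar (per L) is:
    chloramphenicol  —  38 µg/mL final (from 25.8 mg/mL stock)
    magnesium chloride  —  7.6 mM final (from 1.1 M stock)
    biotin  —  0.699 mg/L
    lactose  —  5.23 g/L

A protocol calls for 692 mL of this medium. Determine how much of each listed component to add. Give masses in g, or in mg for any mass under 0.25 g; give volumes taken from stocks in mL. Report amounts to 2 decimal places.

chloramphenicol 1.02 mL; magnesium chloride 4.78 mL; biotin 0.48 mg; lactose 3.62 g

Working volume: 692 mL = 0.692 L.
chloramphenicol: V = C2·V2/C1 = 38 µg/mL × 692 mL ÷ 25800 µg/mL = 1.02 mL
magnesium chloride: dilute stock: 7.6 mM × 692 mL ÷ 1100 mM = 4.78 mL
biotin: 0.699 mg/L × 0.692 L = 0.48 mg
lactose: 5.23 g/L × 0.692 L = 3.62 g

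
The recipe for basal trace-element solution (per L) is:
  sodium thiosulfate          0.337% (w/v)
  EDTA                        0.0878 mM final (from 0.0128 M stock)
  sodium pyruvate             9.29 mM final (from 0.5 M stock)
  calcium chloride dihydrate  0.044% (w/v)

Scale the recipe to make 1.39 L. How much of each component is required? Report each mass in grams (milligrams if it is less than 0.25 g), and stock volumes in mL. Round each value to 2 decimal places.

Scale factor relative to 1 L: 1.39.
sodium thiosulfate: 0.337 g per 100 mL × 1390 mL ÷ 100 = 4.68 g
EDTA: C1V1 = C2V2 → 0.0878 mM × 1390 mL ÷ 12.8 mM = 9.53 mL
sodium pyruvate: dilute stock: 9.29 mM × 1390 mL ÷ 500 mM = 25.83 mL
calcium chloride dihydrate: 0.044% w/v = 0.44 g/L → 0.44 × 1.39 L = 0.61 g

sodium thiosulfate 4.68 g; EDTA 9.53 mL; sodium pyruvate 25.83 mL; calcium chloride dihydrate 0.61 g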